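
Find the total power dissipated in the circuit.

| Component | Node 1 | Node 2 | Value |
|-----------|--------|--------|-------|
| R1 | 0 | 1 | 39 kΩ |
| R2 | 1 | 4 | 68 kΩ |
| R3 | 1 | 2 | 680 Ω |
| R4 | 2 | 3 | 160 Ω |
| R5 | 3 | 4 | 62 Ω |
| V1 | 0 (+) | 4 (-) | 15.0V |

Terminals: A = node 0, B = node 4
Nodal analysis, taking node 4 as the 0 V reference.
Source V1 fixes V_0 = 15 V.
KCL at each unknown node (sum of currents leaving = 0; resistances in Ω):
  Node 1: (V_1 - 15)/39000 + (V_1 - 0)/68000 + (V_1 - V_2)/680 = 0
  Node 2: (V_2 - V_1)/680 + (V_2 - V_3)/160 = 0
  Node 3: (V_3 - V_2)/160 + (V_3 - 0)/62 = 0
Collecting terms (coefficients in siemens):
  0.001511·V_1 - 0.001471·V_2 = 0.0003846
  0.007721·V_2 - 0.001471·V_1 - 0.00625·V_3 = 0
  0.02238·V_3 - 0.00625·V_2 = 0
Solving these 3 simultaneous equations (Gaussian elimination) gives:
  V_1 = 0.3347 V, V_2 = 0.08239 V, V_3 = 0.02301 V
Power in each resistor, P = (ΔV)²/R:
  P_R1 = (15 - 0.3347)²/39000 = 0.005515 W
  P_R2 = (0.3347 - 0)²/68000 = 0.000001648 W
  P_R3 = (0.3347 - 0.08239)²/680 = 0.00009365 W
  P_R4 = (0.08239 - 0.02301)²/160 = 0.00002204 W
  P_R5 = (0.02301 - 0)²/62 = 0.000008539 W
P_total = P_R1 + P_R2 + P_R3 + P_R4 + P_R5 = 0.00564 W

Final answer: 0.00564 W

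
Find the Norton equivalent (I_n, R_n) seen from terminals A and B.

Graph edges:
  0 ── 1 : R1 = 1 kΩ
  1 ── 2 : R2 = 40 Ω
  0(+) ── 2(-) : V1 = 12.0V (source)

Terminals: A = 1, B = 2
Find the Thévenin equivalent first; then I_n = V_th/R_th and R_n = R_th.
Step 1 — V_th is the open-circuit voltage V_A - V_B (nothing connected across the terminals).
Nodal analysis, taking node 2 as the 0 V reference.
Source V1 fixes V_0 = 12 V.
KCL at each unknown node (sum of currents leaving = 0; resistances in Ω):
  Node 1: (V_1 - 12)/1000 + (V_1 - 0)/40 = 0
Collecting terms: 0.026 × V_1 = 0.012  =>  V_1 = 0.4615 V
V_th = V_1 - V_2 = 0.4615 - 0 = 0.4615 V
Step 2 — R_th: zero the source — replace V1 by a short circuit (node 2 merges into node 0) — and find the resistance seen between A (node 1) and B (node 0).
Reduce the network between node 1 (A) and node 0 (B) by series/parallel combination:
  Rp1 = R1 ‖ R2 (parallel, both between nodes 0 and 1) = 1/(1/1000 + 1/40) = 38.46 Ω
R_th = 38.46 Ω
I_n = V_th/R_th = 0.4615/38.46 = 0.012 A, and R_n = R_th = 38.46 Ω

Final answer: I_n = 0.012 A, R_n = 38.46 Ω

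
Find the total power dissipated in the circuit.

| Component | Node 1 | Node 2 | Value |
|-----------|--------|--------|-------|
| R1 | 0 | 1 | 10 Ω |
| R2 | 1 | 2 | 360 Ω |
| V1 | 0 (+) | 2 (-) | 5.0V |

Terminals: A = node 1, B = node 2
Nodal analysis, taking node 2 as the 0 V reference.
Source V1 fixes V_0 = 5 V.
KCL at each unknown node (sum of currents leaving = 0; resistances in Ω):
  Node 1: (V_1 - 5)/10 + (V_1 - 0)/360 = 0
Collecting terms: 0.1028 × V_1 = 0.5  =>  V_1 = 4.865 V
Power in each resistor, P = (ΔV)²/R:
  P_R1 = (5 - 4.865)²/10 = 0.001826 W
  P_R2 = (4.865 - 0)²/360 = 0.06574 W
P_total = P_R1 + P_R2 = 0.06757 W

Final answer: 0.06757 W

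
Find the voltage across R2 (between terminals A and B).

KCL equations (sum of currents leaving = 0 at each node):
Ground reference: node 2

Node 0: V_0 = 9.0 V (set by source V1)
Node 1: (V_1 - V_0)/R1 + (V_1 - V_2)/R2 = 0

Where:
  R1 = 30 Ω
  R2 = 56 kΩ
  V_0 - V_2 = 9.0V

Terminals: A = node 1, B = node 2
R1 and R2 are in series across V1 (node 0 → node 1 → node 2), and the output A–B is taken across R2, so this is a voltage divider.
Series current: I = V1/(R1 + R2) = 9/(30 + 56000) = 9/56030 = 0.0001606 A
V_R2 = I × R2 = V1 × R2/(R1 + R2) = 9 × 56000/56030 = 8.995 V

Final answer: 8.995 V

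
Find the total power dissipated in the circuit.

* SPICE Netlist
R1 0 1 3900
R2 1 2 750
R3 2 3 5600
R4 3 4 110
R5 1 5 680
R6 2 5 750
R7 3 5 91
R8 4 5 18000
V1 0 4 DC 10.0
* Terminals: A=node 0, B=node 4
Nodal analysis, taking node 4 as the 0 V reference.
Source V1 fixes V_0 = 10 V.
KCL at each unknown node (sum of currents leaving = 0; resistances in Ω):
  Node 1: (V_1 - 10)/3900 + (V_1 - V_2)/750 + (V_1 - V_5)/680 = 0
  Node 2: (V_2 - V_1)/750 + (V_2 - V_3)/5600 + (V_2 - V_5)/750 = 0
  Node 3: (V_3 - V_2)/5600 + (V_3 - 0)/110 + (V_3 - V_5)/91 = 0
  Node 5: (V_5 - V_1)/680 + (V_5 - V_2)/750 + (V_5 - V_3)/91 + (V_5 - 0)/18000 = 0
Collecting terms (coefficients in siemens):
  0.00306·V_1 - 0.001333·V_2 - 0.001471·V_5 = 0.002564
  0.002845·V_2 - 0.001333·V_1 - 0.0001786·V_3 - 0.001333·V_5 = 0
  0.02026·V_3 - 0.0001786·V_2 - 0.01099·V_5 = 0
  0.01385·V_5 - 0.001471·V_1 - 0.001333·V_2 - 0.01099·V_3 = 0
Solving these 4 simultaneous equations (Gaussian elimination) gives:
  V_1 = 1.428 V, V_2 = 0.8841 V, V_3 = 0.2392 V, V_5 = 0.4265 V
Power in each resistor, P = (ΔV)²/R:
  P_R1 = (10 - 1.428)²/3900 = 0.01884 W
  P_R2 = (1.428 - 0.8841)²/750 = 0.0003945 W
  P_R3 = (0.8841 - 0.2392)²/5600 = 0.00007427 W
  P_R4 = (0.2392 - 0)²/110 = 0.00052 W
  P_R5 = (1.428 - 0.4265)²/680 = 0.001475 W
  P_R6 = (0.8841 - 0.4265)²/750 = 0.0002791 W
  P_R7 = (0.2392 - 0.4265)²/91 = 0.0003858 W
  P_R8 = (0 - 0.4265)²/18000 = 0.00001011 W
P_total = P_R1 + P_R2 + P_R3 + P_R4 + P_R5 + P_R6 + P_R7 + P_R8 = 0.02198 W

Final answer: 0.02198 W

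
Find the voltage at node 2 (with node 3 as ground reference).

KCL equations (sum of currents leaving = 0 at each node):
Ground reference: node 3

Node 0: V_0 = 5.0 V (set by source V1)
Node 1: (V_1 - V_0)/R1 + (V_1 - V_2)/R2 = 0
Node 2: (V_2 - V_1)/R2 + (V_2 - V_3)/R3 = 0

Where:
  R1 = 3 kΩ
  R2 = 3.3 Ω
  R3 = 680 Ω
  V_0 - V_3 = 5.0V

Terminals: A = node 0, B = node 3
Nodal analysis, taking node 3 as the 0 V reference.
Source V1 fixes V_0 = 5 V.
KCL at each unknown node (sum of currents leaving = 0; resistances in Ω):
  Node 1: (V_1 - 5)/3000 + (V_1 - V_2)/3.3 = 0
  Node 2: (V_2 - V_1)/3.3 + (V_2 - 0)/680 = 0
Collecting terms (coefficients in siemens):
  0.3034·V_1 - 0.303·V_2 = 0.001667
  0.3045·V_2 - 0.303·V_1 = 0
Determinant D = (0.3034)(0.3045) - (-0.303)(-0.303) = 0.0005471
V_1 = [(0.001667)(0.3045) - (-0.303)(0)]/D = 0.9276 V
V_2 = [(0.3034)(0) - (0.001667)(-0.303)]/D = 0.9231 V
The requested potential is V_2 = 0.9231 V.

Final answer: V_2 = 0.9231 V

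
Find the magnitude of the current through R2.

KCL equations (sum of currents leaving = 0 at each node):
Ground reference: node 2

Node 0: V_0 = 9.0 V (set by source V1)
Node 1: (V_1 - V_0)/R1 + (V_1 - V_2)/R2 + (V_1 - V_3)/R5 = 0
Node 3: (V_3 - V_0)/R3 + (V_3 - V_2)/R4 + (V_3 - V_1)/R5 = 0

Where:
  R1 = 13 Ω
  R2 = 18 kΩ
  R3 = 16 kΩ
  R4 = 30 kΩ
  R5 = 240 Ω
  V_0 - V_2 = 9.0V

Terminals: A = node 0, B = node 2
Nodal analysis, taking node 2 as the 0 V reference.
Source V1 fixes V_0 = 9 V.
KCL at each unknown node (sum of currents leaving = 0; resistances in Ω):
  Node 1: (V_1 - 9)/13 + (V_1 - 0)/18000 + (V_1 - V_3)/240 = 0
  Node 3: (V_3 - 9)/16000 + (V_3 - 0)/30000 + (V_3 - V_1)/240 = 0
Collecting terms (coefficients in siemens):
  0.08115·V_1 - 0.004167·V_3 = 0.6923
  0.004262·V_3 - 0.004167·V_1 = 0.0005625
Determinant D = (0.08115)(0.004262) - (-0.004167)(-0.004167) = 0.0003285
V_1 = [(0.6923)(0.004262) - (-0.004167)(0.0005625)]/D = 8.99 V
V_3 = [(0.08115)(0.0005625) - (0.6923)(-0.004167)]/D = 8.92 V
I_R2 = (V_1 - V_2)/R2 = (8.99 - 0)/18000 = 0.0004994 A
|I_R2| = 0.0004994 A

Final answer: |I_R2| = 0.0004994 A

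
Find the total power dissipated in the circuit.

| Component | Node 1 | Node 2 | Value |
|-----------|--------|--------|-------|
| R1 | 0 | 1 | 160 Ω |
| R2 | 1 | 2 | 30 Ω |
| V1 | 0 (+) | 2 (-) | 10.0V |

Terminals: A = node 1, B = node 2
Nodal analysis, taking node 2 as the 0 V reference.
Source V1 fixes V_0 = 10 V.
KCL at each unknown node (sum of currents leaving = 0; resistances in Ω):
  Node 1: (V_1 - 10)/160 + (V_1 - 0)/30 = 0
Collecting terms: 0.03958 × V_1 = 0.0625  =>  V_1 = 1.579 V
Power in each resistor, P = (ΔV)²/R:
  P_R1 = (10 - 1.579)²/160 = 0.4432 W
  P_R2 = (1.579 - 0)²/30 = 0.0831 W
P_total = P_R1 + P_R2 = 0.5263 W

Final answer: 0.5263 W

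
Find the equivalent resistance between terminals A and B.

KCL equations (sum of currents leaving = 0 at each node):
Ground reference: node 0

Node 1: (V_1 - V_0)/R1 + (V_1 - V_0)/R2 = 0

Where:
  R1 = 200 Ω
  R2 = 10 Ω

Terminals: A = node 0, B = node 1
Reduce the network between node 0 (A) and node 1 (B) by series/parallel combination:
  Rp1 = R1 ‖ R2 (parallel, both between nodes 0 and 1) = 1/(1/200 + 1/10) = 9.524 Ω
R_eq = 9.524 Ω

Final answer: 9.524 Ω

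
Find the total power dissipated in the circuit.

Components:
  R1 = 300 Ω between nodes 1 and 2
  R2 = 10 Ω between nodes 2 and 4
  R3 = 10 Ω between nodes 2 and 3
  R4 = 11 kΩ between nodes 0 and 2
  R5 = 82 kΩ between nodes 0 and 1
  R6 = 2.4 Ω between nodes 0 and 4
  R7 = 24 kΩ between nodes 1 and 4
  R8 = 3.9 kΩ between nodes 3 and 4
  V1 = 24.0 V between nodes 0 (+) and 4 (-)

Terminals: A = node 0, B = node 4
Nodal analysis, taking node 4 as the 0 V reference.
Source V1 fixes V_0 = 24 V.
KCL at each unknown node (sum of currents leaving = 0; resistances in Ω):
  Node 1: (V_1 - V_2)/300 + (V_1 - 24)/82000 + (V_1 - 0)/24000 = 0
  Node 2: (V_2 - V_1)/300 + (V_2 - 0)/10 + (V_2 - V_3)/10 + (V_2 - 24)/11000 = 0
  Node 3: (V_3 - V_2)/10 + (V_3 - 0)/3900 = 0
Collecting terms (coefficients in siemens):
  0.003387·V_1 - 0.003333·V_2 = 0.0002927
  0.2034·V_2 - 0.003333·V_1 - 0.1·V_3 = 0.002182
  0.1003·V_3 - 0.1·V_2 = 0
Solving these 3 simultaneous equations (Gaussian elimination) gives:
  V_1 = 0.1106 V, V_2 = 0.0246 V, V_3 = 0.02454 V
Power in each resistor, P = (ΔV)²/R:
  P_R1 = (0.1106 - 0.0246)²/300 = 0.00002466 W
  P_R2 = (0.0246 - 0)²/10 = 0.00006052 W
  P_R3 = (0.0246 - 0.02454)²/10 = 0.0000000003958 W
  P_R4 = (24 - 0.0246)²/11000 = 0.05226 W
  P_R5 = (24 - 0.1106)²/82000 = 0.00696 W
  P_R6 = (24 - 0)²/2.4 = 240 W
  P_R7 = (0.1106 - 0)²/24000 = 0.0000005098 W
  P_R8 = (0.02454 - 0)²/3900 = 0.0000001544 W
P_total = P_R1 + P_R2 + P_R3 + P_R4 + P_R5 + P_R6 + P_R7 + P_R8 = 240.1 W

Final answer: 240.1 W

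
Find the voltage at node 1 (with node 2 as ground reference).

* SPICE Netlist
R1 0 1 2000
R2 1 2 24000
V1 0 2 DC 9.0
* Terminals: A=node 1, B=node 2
Nodal analysis, taking node 2 as the 0 V reference.
Source V1 fixes V_0 = 9 V.
KCL at each unknown node (sum of currents leaving = 0; resistances in Ω):
  Node 1: (V_1 - 9)/2000 + (V_1 - 0)/24000 = 0
Collecting terms: 0.0005417 × V_1 = 0.0045  =>  V_1 = 8.308 V
The requested potential is V_1 = 8.308 V.

Final answer: V_1 = 8.308 V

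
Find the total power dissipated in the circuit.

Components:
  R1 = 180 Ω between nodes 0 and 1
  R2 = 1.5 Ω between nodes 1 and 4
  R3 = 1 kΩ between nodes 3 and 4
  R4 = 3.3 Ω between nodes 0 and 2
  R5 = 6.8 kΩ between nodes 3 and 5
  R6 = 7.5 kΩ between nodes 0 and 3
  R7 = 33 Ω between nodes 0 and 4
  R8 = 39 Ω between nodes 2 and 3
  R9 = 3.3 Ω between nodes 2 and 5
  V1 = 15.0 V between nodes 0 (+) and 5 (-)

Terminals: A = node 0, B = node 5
Nodal analysis, taking node 5 as the 0 V reference.
Source V1 fixes V_0 = 15 V.
KCL at each unknown node (sum of currents leaving = 0; resistances in Ω):
  Node 1: (V_1 - 15)/180 + (V_1 - V_4)/1.5 = 0
  Node 2: (V_2 - 15)/3.3 + (V_2 - V_3)/39 + (V_2 - 0)/3.3 = 0
  Node 3: (V_3 - V_4)/1000 + (V_3 - 0)/6800 + (V_3 - 15)/7500 + (V_3 - V_2)/39 = 0
  Node 4: (V_4 - V_1)/1.5 + (V_4 - V_3)/1000 + (V_4 - 15)/33 = 0
Collecting terms (coefficients in siemens):
  0.6722·V_1 - 0.6667·V_4 = 0.08333
  0.6317·V_2 - 0.02564·V_3 = 4.545
  0.02692·V_3 - 0.02564·V_2 - 0.001·V_4 = 0.002
  0.698·V_4 - 0.6667·V_1 - 0.001·V_3 = 0.4545
Solving these 4 simultaneous equations (Gaussian elimination) gives:
  V_1 = 14.81 V, V_2 = 7.511 V, V_3 = 7.778 V, V_4 = 14.8 V
Power in each resistor, P = (ΔV)²/R:
  P_R1 = (15 - 14.81)²/180 = 0.0002103 W
  P_R2 = (14.81 - 14.8)²/1.5 = 0.000001752 W
  P_R3 = (7.778 - 14.8)²/1000 = 0.04936 W
  P_R4 = (15 - 7.511)²/3.3 = 16.99 W
  P_R5 = (7.778 - 0)²/6800 = 0.008897 W
  P_R6 = (15 - 7.778)²/7500 = 0.006954 W
  P_R7 = (15 - 14.8)²/33 = 0.001166 W
  P_R8 = (7.511 - 7.778)²/39 = 0.001827 W
  P_R9 = (7.511 - 0)²/3.3 = 17.1 W
P_total = P_R1 + P_R2 + P_R3 + P_R4 + P_R5 + P_R6 + P_R7 + P_R8 + P_R9 = 34.16 W

Final answer: 34.16 W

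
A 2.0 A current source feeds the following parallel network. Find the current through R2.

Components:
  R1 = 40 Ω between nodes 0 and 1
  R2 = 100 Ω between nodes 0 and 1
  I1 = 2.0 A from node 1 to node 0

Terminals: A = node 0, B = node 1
All resistors sit directly between nodes 0 and 1, so they are in parallel and share one voltage V; the full source current 2 A splits among them.
1/R_par = 1/40 + 1/100 = 0.035 S  =>  R_par = 28.57 Ω
V = I × R_par = 2 × 28.57 = 57.14 V
I_R2 = V/R2 = 57.14/100 = 0.5714 A

Final answer: 0.5714 A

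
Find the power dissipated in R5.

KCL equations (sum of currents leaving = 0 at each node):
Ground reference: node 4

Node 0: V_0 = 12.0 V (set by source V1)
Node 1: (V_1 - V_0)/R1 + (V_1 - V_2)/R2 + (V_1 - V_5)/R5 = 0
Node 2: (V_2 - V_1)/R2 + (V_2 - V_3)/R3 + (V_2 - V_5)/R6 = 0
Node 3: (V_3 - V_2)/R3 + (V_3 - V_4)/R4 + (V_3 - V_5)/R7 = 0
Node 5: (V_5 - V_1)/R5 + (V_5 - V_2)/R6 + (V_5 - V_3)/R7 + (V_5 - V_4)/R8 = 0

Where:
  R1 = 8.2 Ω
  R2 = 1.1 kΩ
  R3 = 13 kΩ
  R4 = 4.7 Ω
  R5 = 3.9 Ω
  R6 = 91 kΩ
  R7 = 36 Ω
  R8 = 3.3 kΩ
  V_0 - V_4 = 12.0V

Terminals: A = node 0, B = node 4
Nodal analysis, taking node 4 as the 0 V reference.
Source V1 fixes V_0 = 12 V.
KCL at each unknown node (sum of currents leaving = 0; resistances in Ω):
  Node 1: (V_1 - 12)/8.2 + (V_1 - V_2)/1100 + (V_1 - V_5)/3.9 = 0
  Node 2: (V_2 - V_1)/1100 + (V_2 - V_3)/13000 + (V_2 - V_5)/91000 = 0
  Node 3: (V_3 - V_2)/13000 + (V_3 - 0)/4.7 + (V_3 - V_5)/36 = 0
  Node 5: (V_5 - V_1)/3.9 + (V_5 - V_2)/91000 + (V_5 - V_3)/36 + (V_5 - 0)/3300 = 0
Collecting terms (coefficients in siemens):
  0.3793·V_1 - 0.0009091·V_2 - 0.2564·V_5 = 1.463
  0.000997·V_2 - 0.0009091·V_1 - 0.00007692·V_3 - 0.00001099·V_5 = 0
  0.2406·V_3 - 0.00007692·V_2 - 0.02778·V_5 = 0
  0.2845·V_5 - 0.2564·V_1 - 0.00001099·V_2 - 0.02778·V_3 = 0
Solving these 4 simultaneous equations (Gaussian elimination) gives:
  V_1 = 10.11 V, V_2 = 9.407 V, V_3 = 1.067 V, V_5 = 9.221 V
I_R5 = (V_1 - V_5)/R5 = (10.11 - 9.221)/3.9 = 0.2293 A
P_R5 = I_R5² × R5 = (0.2293)² × 3.9 = 0.205 W

Final answer: 0.205 W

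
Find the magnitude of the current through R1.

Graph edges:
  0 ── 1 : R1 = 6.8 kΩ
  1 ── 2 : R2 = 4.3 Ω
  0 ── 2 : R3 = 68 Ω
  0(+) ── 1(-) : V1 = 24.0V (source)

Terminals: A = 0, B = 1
Nodal analysis, taking node 1 as the 0 V reference.
Source V1 fixes V_0 = 24 V.
KCL at each unknown node (sum of currents leaving = 0; resistances in Ω):
  Node 2: (V_2 - 0)/4.3 + (V_2 - 24)/68 = 0
Collecting terms: 0.2473 × V_2 = 0.3529  =>  V_2 = 1.427 V
I_R1 = (V_0 - V_1)/R1 = (24 - 0)/6800 = 0.003529 A
|I_R1| = 0.003529 A

Final answer: |I_R1| = 0.003529 A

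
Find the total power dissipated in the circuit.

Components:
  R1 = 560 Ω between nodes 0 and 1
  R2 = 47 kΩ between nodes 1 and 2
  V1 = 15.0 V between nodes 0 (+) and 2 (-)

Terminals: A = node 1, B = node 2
Nodal analysis, taking node 2 as the 0 V reference.
Source V1 fixes V_0 = 15 V.
KCL at each unknown node (sum of currents leaving = 0; resistances in Ω):
  Node 1: (V_1 - 15)/560 + (V_1 - 0)/47000 = 0
Collecting terms: 0.001807 × V_1 = 0.02679  =>  V_1 = 14.82 V
Power in each resistor, P = (ΔV)²/R:
  P_R1 = (15 - 14.82)²/560 = 0.0000557 W
  P_R2 = (14.82 - 0)²/47000 = 0.004675 W
P_total = P_R1 + P_R2 = 0.004731 W

Final answer: 0.004731 W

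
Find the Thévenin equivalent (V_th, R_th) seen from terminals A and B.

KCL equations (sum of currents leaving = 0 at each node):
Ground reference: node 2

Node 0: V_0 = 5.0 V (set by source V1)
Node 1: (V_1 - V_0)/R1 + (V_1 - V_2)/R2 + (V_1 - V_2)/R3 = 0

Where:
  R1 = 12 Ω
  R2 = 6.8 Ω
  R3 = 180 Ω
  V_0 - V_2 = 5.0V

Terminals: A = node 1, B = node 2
Step 1 — V_th is the open-circuit voltage V_A - V_B (nothing connected across the terminals).
Nodal analysis, taking node 2 as the 0 V reference.
Source V1 fixes V_0 = 5 V.
KCL at each unknown node (sum of currents leaving = 0; resistances in Ω):
  Node 1: (V_1 - 5)/12 + (V_1 - 0)/6.8 + (V_1 - 0)/180 = 0
Collecting terms: 0.2359 × V_1 = 0.4167  =>  V_1 = 1.766 V
V_th = V_1 - V_2 = 1.766 - 0 = 1.766 V
Step 2 — R_th: zero the source — replace V1 by a short circuit (node 2 merges into node 0) — and find the resistance seen between A (node 1) and B (node 0).
Reduce the network between node 1 (A) and node 0 (B) by series/parallel combination:
  Rp1 = R1 ‖ R2 ‖ R3 (parallel, all between nodes 0 and 1) = 1/(1/12 + 1/6.8 + 1/180) = 4.238 Ω
R_th = 4.238 Ω

Final answer: V_th = 1.766 V, R_th = 4.238 Ω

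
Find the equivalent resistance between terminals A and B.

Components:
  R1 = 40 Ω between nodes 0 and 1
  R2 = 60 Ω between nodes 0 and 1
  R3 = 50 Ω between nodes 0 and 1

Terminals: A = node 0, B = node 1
Reduce the network between node 0 (A) and node 1 (B) by series/parallel combination:
  Rp1 = R1 ‖ R2 ‖ R3 (parallel, all between nodes 0 and 1) = 1/(1/40 + 1/60 + 1/50) = 16.22 Ω
R_eq = 16.22 Ω

Final answer: 16.22 Ω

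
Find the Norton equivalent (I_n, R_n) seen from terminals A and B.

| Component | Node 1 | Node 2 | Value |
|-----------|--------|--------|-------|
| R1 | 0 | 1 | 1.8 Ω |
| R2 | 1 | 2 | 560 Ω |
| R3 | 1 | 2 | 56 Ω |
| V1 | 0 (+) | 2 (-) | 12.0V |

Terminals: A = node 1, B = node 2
Find the Thévenin equivalent first; then I_n = V_th/R_th and R_n = R_th.
Step 1 — V_th is the open-circuit voltage V_A - V_B (nothing connected across the terminals).
Nodal analysis, taking node 2 as the 0 V reference.
Source V1 fixes V_0 = 12 V.
KCL at each unknown node (sum of currents leaving = 0; resistances in Ω):
  Node 1: (V_1 - 12)/1.8 + (V_1 - 0)/560 + (V_1 - 0)/56 = 0
Collecting terms: 0.5752 × V_1 = 6.667  =>  V_1 = 11.59 V
V_th = V_1 - V_2 = 11.59 - 0 = 11.59 V
Step 2 — R_th: zero the source — replace V1 by a short circuit (node 2 merges into node 0) — and find the resistance seen between A (node 1) and B (node 0).
Reduce the network between node 1 (A) and node 0 (B) by series/parallel combination:
  Rp1 = R1 ‖ R2 ‖ R3 (parallel, all between nodes 0 and 1) = 1/(1/1.8 + 1/560 + 1/56) = 1.739 Ω
R_th = 1.739 Ω
I_n = V_th/R_th = 11.59/1.739 = 6.667 A, and R_n = R_th = 1.739 Ω

Final answer: I_n = 6.667 A, R_n = 1.739 Ω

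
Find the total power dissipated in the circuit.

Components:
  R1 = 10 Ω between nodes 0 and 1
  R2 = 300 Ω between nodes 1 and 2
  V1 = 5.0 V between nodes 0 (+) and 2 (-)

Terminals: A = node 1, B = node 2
Nodal analysis, taking node 2 as the 0 V reference.
Source V1 fixes V_0 = 5 V.
KCL at each unknown node (sum of currents leaving = 0; resistances in Ω):
  Node 1: (V_1 - 5)/10 + (V_1 - 0)/300 = 0
Collecting terms: 0.1033 × V_1 = 0.5  =>  V_1 = 4.839 V
Power in each resistor, P = (ΔV)²/R:
  P_R1 = (5 - 4.839)²/10 = 0.002601 W
  P_R2 = (4.839 - 0)²/300 = 0.07804 W
P_total = P_R1 + P_R2 = 0.08065 W

Final answer: 0.08065 W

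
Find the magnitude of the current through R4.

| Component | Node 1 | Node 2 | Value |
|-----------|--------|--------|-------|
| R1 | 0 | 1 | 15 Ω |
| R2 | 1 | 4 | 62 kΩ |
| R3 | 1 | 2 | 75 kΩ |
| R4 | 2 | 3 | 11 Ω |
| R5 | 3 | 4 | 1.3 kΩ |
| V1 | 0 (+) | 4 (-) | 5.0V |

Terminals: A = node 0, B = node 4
Nodal analysis, taking node 4 as the 0 V reference.
Source V1 fixes V_0 = 5 V.
KCL at each unknown node (sum of currents leaving = 0; resistances in Ω):
  Node 1: (V_1 - 5)/15 + (V_1 - 0)/62000 + (V_1 - V_2)/75000 = 0
  Node 2: (V_2 - V_1)/75000 + (V_2 - V_3)/11 = 0
  Node 3: (V_3 - V_2)/11 + (V_3 - 0)/1300 = 0
Collecting terms (coefficients in siemens):
  0.0667·V_1 - 0.00001333·V_2 = 0.3333
  0.09092·V_2 - 0.00001333·V_1 - 0.09091·V_3 = 0
  0.09168·V_3 - 0.09091·V_2 = 0
Solving these 3 simultaneous equations (Gaussian elimination) gives:
  V_1 = 4.998 V, V_2 = 0.08586 V, V_3 = 0.08514 V
I_R4 = (V_2 - V_3)/R4 = (0.08586 - 0.08514)/11 = 0.00006549 A
|I_R4| = 0.00006549 A

Final answer: |I_R4| = 6.549e-05 A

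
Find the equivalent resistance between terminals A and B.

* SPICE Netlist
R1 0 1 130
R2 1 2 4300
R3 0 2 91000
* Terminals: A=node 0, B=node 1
Reduce the network between node 0 (A) and node 1 (B) by series/parallel combination:
  Rs1 = R3 + R2 (series, joined only at node 2) = 91000 + 4300 = 95300 Ω
  Rp1 = R1 ‖ Rs1 (parallel, both between nodes 0 and 1) = 1/(1/130 + 1/95300) = 129.8 Ω
R_eq = 129.8 Ω

Final answer: 129.8 Ω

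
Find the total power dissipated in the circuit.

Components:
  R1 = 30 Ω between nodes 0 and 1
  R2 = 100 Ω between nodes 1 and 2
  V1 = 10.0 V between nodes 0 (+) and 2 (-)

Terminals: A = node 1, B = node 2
Nodal analysis, taking node 2 as the 0 V reference.
Source V1 fixes V_0 = 10 V.
KCL at each unknown node (sum of currents leaving = 0; resistances in Ω):
  Node 1: (V_1 - 10)/30 + (V_1 - 0)/100 = 0
Collecting terms: 0.04333 × V_1 = 0.3333  =>  V_1 = 7.692 V
Power in each resistor, P = (ΔV)²/R:
  P_R1 = (10 - 7.692)²/30 = 0.1775 W
  P_R2 = (7.692 - 0)²/100 = 0.5917 W
P_total = P_R1 + P_R2 = 0.7692 W

Final answer: 0.7692 W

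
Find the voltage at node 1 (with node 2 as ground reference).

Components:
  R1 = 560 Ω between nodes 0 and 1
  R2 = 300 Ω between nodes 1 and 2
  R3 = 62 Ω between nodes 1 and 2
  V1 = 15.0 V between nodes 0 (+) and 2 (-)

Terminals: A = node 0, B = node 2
Nodal analysis, taking node 2 as the 0 V reference.
Source V1 fixes V_0 = 15 V.
KCL at each unknown node (sum of currents leaving = 0; resistances in Ω):
  Node 1: (V_1 - 15)/560 + (V_1 - 0)/300 + (V_1 - 0)/62 = 0
Collecting terms: 0.02125 × V_1 = 0.02679  =>  V_1 = 1.261 V
The requested potential is V_1 = 1.261 V.

Final answer: V_1 = 1.261 V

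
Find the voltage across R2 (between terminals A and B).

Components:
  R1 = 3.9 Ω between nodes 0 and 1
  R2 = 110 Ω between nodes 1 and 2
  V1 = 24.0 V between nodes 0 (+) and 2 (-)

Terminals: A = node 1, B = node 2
R1 and R2 are in series across V1 (node 0 → node 1 → node 2), and the output A–B is taken across R2, so this is a voltage divider.
Series current: I = V1/(R1 + R2) = 24/(3.9 + 110) = 24/113.9 = 0.2107 A
V_R2 = I × R2 = V1 × R2/(R1 + R2) = 24 × 110/113.9 = 23.18 V

Final answer: 23.18 V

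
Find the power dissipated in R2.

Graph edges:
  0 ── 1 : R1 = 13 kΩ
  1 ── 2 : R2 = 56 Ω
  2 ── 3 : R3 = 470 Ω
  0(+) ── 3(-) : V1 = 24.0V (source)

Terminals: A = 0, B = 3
Nodal analysis, taking node 3 as the 0 V reference.
Source V1 fixes V_0 = 24 V.
KCL at each unknown node (sum of currents leaving = 0; resistances in Ω):
  Node 1: (V_1 - 24)/13000 + (V_1 - V_2)/56 = 0
  Node 2: (V_2 - V_1)/56 + (V_2 - 0)/470 = 0
Collecting terms (coefficients in siemens):
  0.01793·V_1 - 0.01786·V_2 = 0.001846
  0.01998·V_2 - 0.01786·V_1 = 0
Determinant D = (0.01793)(0.01998) - (-0.01786)(-0.01786) = 0.00003953
V_1 = [(0.001846)(0.01998) - (-0.01786)(0)]/D = 0.9333 V
V_2 = [(0.01793)(0) - (0.001846)(-0.01786)]/D = 0.8339 V
I_R2 = (V_1 - V_2)/R2 = (0.9333 - 0.8339)/56 = 0.001774 A
P_R2 = I_R2² × R2 = (0.001774)² × 56 = 0.0001763 W

Final answer: 0.0001763 W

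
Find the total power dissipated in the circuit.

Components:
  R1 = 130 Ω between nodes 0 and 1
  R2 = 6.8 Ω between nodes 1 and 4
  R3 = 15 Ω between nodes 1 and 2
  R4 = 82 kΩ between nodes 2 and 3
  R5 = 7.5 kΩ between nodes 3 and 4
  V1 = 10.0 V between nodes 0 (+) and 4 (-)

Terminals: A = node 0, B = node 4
Nodal analysis, taking node 4 as the 0 V reference.
Source V1 fixes V_0 = 10 V.
KCL at each unknown node (sum of currents leaving = 0; resistances in Ω):
  Node 1: (V_1 - 10)/130 + (V_1 - 0)/6.8 + (V_1 - V_2)/15 = 0
  Node 2: (V_2 - V_1)/15 + (V_2 - V_3)/82000 = 0
  Node 3: (V_3 - V_2)/82000 + (V_3 - 0)/7500 = 0
Collecting terms (coefficients in siemens):
  0.2214·V_1 - 0.06667·V_2 = 0.07692
  0.06668·V_2 - 0.06667·V_1 - 0.0000122·V_3 = 0
  0.0001455·V_3 - 0.0000122·V_2 = 0
Solving these 3 simultaneous equations (Gaussian elimination) gives:
  V_1 = 0.497 V, V_2 = 0.497 V, V_3 = 0.04164 V
Power in each resistor, P = (ΔV)²/R:
  P_R1 = (10 - 0.497)²/130 = 0.6947 W
  P_R2 = (0.497 - 0)²/6.8 = 0.03633 W
  P_R3 = (0.497 - 0.497)²/15 = 0.0000000004625 W
  P_R4 = (0.497 - 0.04164)²/82000 = 0.000002528 W
  P_R5 = (0.04164 - 0)²/7500 = 0.0000002312 W
P_total = P_R1 + P_R2 + P_R3 + P_R4 + P_R5 = 0.731 W

Final answer: 0.731 W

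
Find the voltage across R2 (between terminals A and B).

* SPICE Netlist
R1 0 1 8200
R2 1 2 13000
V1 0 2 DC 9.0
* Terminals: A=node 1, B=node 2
R1 and R2 are in series across V1 (node 0 → node 1 → node 2), and the output A–B is taken across R2, so this is a voltage divider.
Series current: I = V1/(R1 + R2) = 9/(8200 + 13000) = 9/21200 = 0.0004245 A
V_R2 = I × R2 = V1 × R2/(R1 + R2) = 9 × 13000/21200 = 5.519 V

Final answer: 5.519 V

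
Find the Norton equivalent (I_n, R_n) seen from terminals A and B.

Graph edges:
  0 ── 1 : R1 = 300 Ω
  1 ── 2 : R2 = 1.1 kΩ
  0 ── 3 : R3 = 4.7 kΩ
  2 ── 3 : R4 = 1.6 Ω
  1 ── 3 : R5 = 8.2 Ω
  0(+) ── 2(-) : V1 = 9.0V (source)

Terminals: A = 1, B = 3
Find the Thévenin equivalent first; then I_n = V_th/R_th and R_n = R_th.
Step 1 — V_th is the open-circuit voltage V_A - V_B (nothing connected across the terminals).
Nodal analysis, taking node 2 as the 0 V reference.
Source V1 fixes V_0 = 9 V.
KCL at each unknown node (sum of currents leaving = 0; resistances in Ω):
  Node 1: (V_1 - 9)/300 + (V_1 - 0)/1100 + (V_1 - V_3)/8.2 = 0
  Node 3: (V_3 - 9)/4700 + (V_3 - 0)/1.6 + (V_3 - V_1)/8.2 = 0
Collecting terms (coefficients in siemens):
  0.1262·V_1 - 0.122·V_3 = 0.03
  0.7472·V_3 - 0.122·V_1 = 0.001915
Determinant D = (0.1262)(0.7472) - (-0.122)(-0.122) = 0.07942
V_1 = [(0.03)(0.7472) - (-0.122)(0.001915)]/D = 0.2852 V
V_3 = [(0.1262)(0.001915) - (0.03)(-0.122)]/D = 0.04911 V
V_th = V_1 - V_3 = 0.2852 - 0.04911 = 0.2361 V
Step 2 — R_th: zero the source — replace V1 by a short circuit (node 2 merges into node 0) — and find the resistance seen between A (node 1) and B (node 3).
Reduce the network between node 1 (A) and node 3 (B) by series/parallel combination:
  Rp1 = R1 ‖ R2 (parallel, both between nodes 0 and 1) = 1/(1/300 + 1/1100) = 235.7 Ω
  Rp2 = R3 ‖ R4 (parallel, both between nodes 0 and 3) = 1/(1/4700 + 1/1.6) = 1.599 Ω
  Rs1 = Rp1 + Rp2 (series, joined only at node 0) = 235.7 + 1.599 = 237.3 Ω
  Rp3 = R5 ‖ Rs1 (parallel, both between nodes 1 and 3) = 1/(1/8.2 + 1/237.3) = 7.926 Ω
R_th = 7.926 Ω
I_n = V_th/R_th = 0.2361/7.926 = 0.02978 A, and R_n = R_th = 7.926 Ω

Final answer: I_n = 0.02978 A, R_n = 7.926 Ω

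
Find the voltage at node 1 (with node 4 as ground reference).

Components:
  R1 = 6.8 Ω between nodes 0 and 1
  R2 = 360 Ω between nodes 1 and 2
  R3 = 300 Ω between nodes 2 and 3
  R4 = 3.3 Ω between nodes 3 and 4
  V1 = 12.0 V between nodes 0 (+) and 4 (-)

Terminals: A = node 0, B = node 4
Nodal analysis, taking node 4 as the 0 V reference.
Source V1 fixes V_0 = 12 V.
KCL at each unknown node (sum of currents leaving = 0; resistances in Ω):
  Node 1: (V_1 - 12)/6.8 + (V_1 - V_2)/360 = 0
  Node 2: (V_2 - V_1)/360 + (V_2 - V_3)/300 = 0
  Node 3: (V_3 - V_2)/300 + (V_3 - 0)/3.3 = 0
Collecting terms (coefficients in siemens):
  0.1498·V_1 - 0.002778·V_2 = 1.765
  0.006111·V_2 - 0.002778·V_1 - 0.003333·V_3 = 0
  0.3064·V_3 - 0.003333·V_2 = 0
Solving these 3 simultaneous equations (Gaussian elimination) gives:
  V_1 = 11.88 V, V_2 = 5.431 V, V_3 = 0.0591 V
The requested potential is V_1 = 11.88 V.

Final answer: V_1 = 11.88 V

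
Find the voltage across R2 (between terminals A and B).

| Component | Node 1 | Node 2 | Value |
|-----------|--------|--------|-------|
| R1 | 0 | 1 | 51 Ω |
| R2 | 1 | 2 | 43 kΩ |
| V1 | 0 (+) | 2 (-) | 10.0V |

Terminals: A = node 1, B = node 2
R1 and R2 are in series across V1 (node 0 → node 1 → node 2), and the output A–B is taken across R2, so this is a voltage divider.
Series current: I = V1/(R1 + R2) = 10/(51 + 43000) = 10/43050 = 0.0002323 A
V_R2 = I × R2 = V1 × R2/(R1 + R2) = 10 × 43000/43050 = 9.988 V

Final answer: 9.988 V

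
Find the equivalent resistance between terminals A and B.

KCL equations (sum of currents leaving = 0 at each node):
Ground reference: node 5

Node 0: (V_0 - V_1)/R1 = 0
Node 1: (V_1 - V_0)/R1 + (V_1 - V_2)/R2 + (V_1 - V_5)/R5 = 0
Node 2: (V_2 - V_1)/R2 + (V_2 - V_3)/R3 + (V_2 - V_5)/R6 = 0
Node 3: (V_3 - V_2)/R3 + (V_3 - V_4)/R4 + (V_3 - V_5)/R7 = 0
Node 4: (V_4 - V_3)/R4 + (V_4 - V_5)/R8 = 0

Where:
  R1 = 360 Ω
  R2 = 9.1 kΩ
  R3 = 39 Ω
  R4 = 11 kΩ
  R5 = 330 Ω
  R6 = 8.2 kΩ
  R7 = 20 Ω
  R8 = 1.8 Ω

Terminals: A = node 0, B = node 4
The network is not a plain series/parallel combination. Inject a 1 A test current into terminal A (node 0) and return it from terminal B (node 4); then R_eq = V_A / (1 A).
Nodal analysis, taking node 4 as the 0 V reference.
Current source I_test pushes 1 A into node 0 and draws it out of node 4.
KCL at each unknown node (sum of currents leaving = 0; resistances in Ω):
  Node 0: (V_0 - V_1)/360 - 1 = 0
  Node 1: (V_1 - V_0)/360 + (V_1 - V_2)/9100 + (V_1 - V_5)/330 = 0
  Node 2: (V_2 - V_1)/9100 + (V_2 - V_3)/39 + (V_2 - V_5)/8200 = 0
  Node 3: (V_3 - V_2)/39 + (V_3 - 0)/11000 + (V_3 - V_5)/20 = 0
  Node 5: (V_5 - V_1)/330 + (V_5 - V_2)/8200 + (V_5 - V_3)/20 + (V_5 - 0)/1.8 = 0
Collecting terms (coefficients in siemens):
  0.002778·V_0 - 0.002778·V_1 = 1
  0.005918·V_1 - 0.002778·V_0 - 0.0001099·V_2 - 0.00303·V_5 = 0
  0.02587·V_2 - 0.0001099·V_1 - 0.02564·V_3 - 0.000122·V_5 = 0
  0.07573·V_3 - 0.02564·V_2 - 0.05·V_5 = 0
  0.6087·V_5 - 0.00303·V_1 - 0.000122·V_2 - 0.05·V_3 = 0
Solving these 5 simultaneous equations (Gaussian elimination) gives:
  V_0 = 680.3 V, V_1 = 320.3 V, V_2 = 3.832 V, V_3 = 2.486 V
  V_5 = 1.8 V
R_eq = V_0 / 1 A = 680.3 Ω

Final answer: 680.3 Ω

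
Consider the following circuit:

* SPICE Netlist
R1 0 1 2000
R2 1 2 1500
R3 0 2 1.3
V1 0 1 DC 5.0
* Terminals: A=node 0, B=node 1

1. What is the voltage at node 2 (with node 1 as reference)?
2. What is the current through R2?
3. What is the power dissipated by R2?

Nodal analysis, taking node 1 as the 0 V reference.
Source V1 fixes V_0 = 5 V.
KCL at each unknown node (sum of currents leaving = 0; resistances in Ω):
  Node 2: (V_2 - 0)/1500 + (V_2 - 5)/1.3 = 0
Collecting terms: 0.7699 × V_2 = 3.846  =>  V_2 = 4.996 V
Part 1:
  Read off the nodal solution: V_2 = 4.996 V
Part 2:
  I_R2 = (V_1 - V_2)/R2 = (0 - 4.996)/1500 = -0.00333 A
  Magnitude: I_R2 = 0.00333 A
Part 3:
  I_R2 = (V_1 - V_2)/R2 = (0 - 4.996)/1500 = -0.00333 A
  P_R2 = I_R2² × R2 = (-0.00333)² × 1500 = 0.01664 W

Final answers:
1. V_2 = 4.996 V
2. I_R2 = 0.00333 A
3. P_R2 = 0.01664 W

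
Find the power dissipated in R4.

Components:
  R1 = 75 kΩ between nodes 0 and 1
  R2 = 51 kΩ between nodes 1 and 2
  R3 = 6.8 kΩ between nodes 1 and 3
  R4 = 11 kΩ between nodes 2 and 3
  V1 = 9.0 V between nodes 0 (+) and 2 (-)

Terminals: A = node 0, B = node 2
Nodal analysis, taking node 2 as the 0 V reference.
Source V1 fixes V_0 = 9 V.
KCL at each unknown node (sum of currents leaving = 0; resistances in Ω):
  Node 1: (V_1 - 9)/75000 + (V_1 - 0)/51000 + (V_1 - V_3)/6800 = 0
  Node 3: (V_3 - V_1)/6800 + (V_3 - 0)/11000 = 0
Collecting terms (coefficients in siemens):
  0.00018·V_1 - 0.0001471·V_3 = 0.00012
  0.000238·V_3 - 0.0001471·V_1 = 0
Determinant D = (0.00018)(0.000238) - (-0.0001471)(-0.0001471) = 0.00000002121
V_1 = [(0.00012)(0.000238) - (-0.0001471)(0)]/D = 1.346 V
V_3 = [(0.00018)(0) - (0.00012)(-0.0001471)]/D = 0.8321 V
I_R4 = (V_2 - V_3)/R4 = (0 - 0.8321)/11000 = -0.00007565 A
P_R4 = I_R4² × R4 = (-0.00007565)² × 11000 = 0.00006294 W

Final answer: 6.294e-05 W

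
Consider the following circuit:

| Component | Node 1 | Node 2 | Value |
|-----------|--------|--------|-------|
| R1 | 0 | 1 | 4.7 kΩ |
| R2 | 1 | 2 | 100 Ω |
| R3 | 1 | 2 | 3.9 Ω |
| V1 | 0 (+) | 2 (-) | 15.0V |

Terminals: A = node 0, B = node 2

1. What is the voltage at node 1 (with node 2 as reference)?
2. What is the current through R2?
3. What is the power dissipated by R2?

Nodal analysis, taking node 2 as the 0 V reference.
Source V1 fixes V_0 = 15 V.
KCL at each unknown node (sum of currents leaving = 0; resistances in Ω):
  Node 1: (V_1 - 15)/4700 + (V_1 - 0)/100 + (V_1 - 0)/3.9 = 0
Collecting terms: 0.2666 × V_1 = 0.003191  =>  V_1 = 0.01197 V
Part 1:
  Read off the nodal solution: V_1 = 0.01197 V
Part 2:
  I_R2 = (V_1 - V_2)/R2 = (0.01197 - 0)/100 = 0.0001197 A
  Magnitude: I_R2 = 0.0001197 A
Part 3:
  I_R2 = (V_1 - V_2)/R2 = (0.01197 - 0)/100 = 0.0001197 A
  P_R2 = I_R2² × R2 = (0.0001197)² × 100 = 0.000001433 W

Final answers:
1. V_1 = 0.01197 V
2. I_R2 = 0.0001197 A
3. P_R2 = 1.433e-06 W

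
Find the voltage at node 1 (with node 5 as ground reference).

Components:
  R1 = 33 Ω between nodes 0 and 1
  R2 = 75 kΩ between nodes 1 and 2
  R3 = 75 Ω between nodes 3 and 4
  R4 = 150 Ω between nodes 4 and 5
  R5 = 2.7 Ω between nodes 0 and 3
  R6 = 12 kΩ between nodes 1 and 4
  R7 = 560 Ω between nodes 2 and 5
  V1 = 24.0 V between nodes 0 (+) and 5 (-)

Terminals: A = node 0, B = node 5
Nodal analysis, taking node 5 as the 0 V reference.
Source V1 fixes V_0 = 24 V.
KCL at each unknown node (sum of currents leaving = 0; resistances in Ω):
  Node 1: (V_1 - 24)/33 + (V_1 - V_2)/75000 + (V_1 - V_4)/12000 = 0
  Node 2: (V_2 - V_1)/75000 + (V_2 - 0)/560 = 0
  Node 3: (V_3 - V_4)/75 + (V_3 - 24)/2.7 = 0
  Node 4: (V_4 - V_3)/75 + (V_4 - 0)/150 + (V_4 - V_1)/12000 = 0
Collecting terms (coefficients in siemens):
  0.0304·V_1 - 0.00001333·V_2 - 0.00008333·V_4 = 0.7273
  0.001799·V_2 - 0.00001333·V_1 = 0
  0.3837·V_3 - 0.01333·V_4 = 8.889
  0.02008·V_4 - 0.00008333·V_1 - 0.01333·V_3 = 0
Solving these 4 simultaneous equations (Gaussian elimination) gives:
  V_1 = 23.97 V, V_2 = 0.1776 V, V_3 = 23.72 V, V_4 = 15.84 V
The requested potential is V_1 = 23.97 V.

Final answer: V_1 = 23.97 V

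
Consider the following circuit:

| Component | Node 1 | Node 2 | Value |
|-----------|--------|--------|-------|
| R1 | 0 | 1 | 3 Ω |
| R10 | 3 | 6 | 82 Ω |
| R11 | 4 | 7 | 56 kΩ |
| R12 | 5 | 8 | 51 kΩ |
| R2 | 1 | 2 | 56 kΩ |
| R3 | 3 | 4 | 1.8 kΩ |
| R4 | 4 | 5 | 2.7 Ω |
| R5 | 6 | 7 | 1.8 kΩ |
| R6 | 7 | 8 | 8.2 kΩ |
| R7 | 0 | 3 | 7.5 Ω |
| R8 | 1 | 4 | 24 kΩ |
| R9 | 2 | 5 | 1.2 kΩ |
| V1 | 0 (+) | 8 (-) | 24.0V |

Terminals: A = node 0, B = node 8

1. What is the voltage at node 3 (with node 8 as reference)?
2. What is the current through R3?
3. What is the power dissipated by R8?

Nodal analysis, taking node 8 as the 0 V reference.
Source V1 fixes V_0 = 24 V.
KCL at each unknown node (sum of currents leaving = 0; resistances in Ω):
  Node 1: (V_1 - 24)/3 + (V_1 - V_2)/56000 + (V_1 - V_4)/24000 = 0
  Node 2: (V_2 - V_1)/56000 + (V_2 - V_5)/1200 = 0
  Node 3: (V_3 - V_4)/1800 + (V_3 - 24)/7.5 + (V_3 - V_6)/82 = 0
  Node 4: (V_4 - V_3)/1800 + (V_4 - V_5)/2.7 + (V_4 - V_1)/24000 + (V_4 - V_7)/56000 = 0
  Node 5: (V_5 - V_4)/2.7 + (V_5 - V_2)/1200 + (V_5 - 0)/51000 = 0
  Node 6: (V_6 - V_7)/1800 + (V_6 - V_3)/82 = 0
  Node 7: (V_7 - V_6)/1800 + (V_7 - 0)/8200 + (V_7 - V_4)/56000 = 0
Collecting terms (coefficients in siemens):
  0.3334·V_1 - 0.00001786·V_2 - 0.00004167·V_4 = 8
  0.0008512·V_2 - 0.00001786·V_1 - 0.0008333·V_5 = 0
  0.1461·V_3 - 0.0005556·V_4 - 0.0122·V_6 = 3.2
  0.371·V_4 - 0.00004167·V_1 - 0.0005556·V_3 - 0.3704·V_5 - 0.00001786·V_7 = 0
  0.3712·V_5 - 0.0008333·V_2 - 0.3704·V_4 = 0
  0.01275·V_6 - 0.0122·V_3 - 0.0005556·V_7 = 0
  0.0006954·V_7 - 0.00001786·V_4 - 0.0005556·V_6 = 0
Solving these 7 simultaneous equations (Gaussian elimination) gives:
  V_1 = 24 V, V_2 = 23.16 V, V_3 = 23.98 V, V_4 = 23.14 V
  V_5 = 23.14 V, V_6 = 23.79 V, V_7 = 19.6 V
Part 1:
  Read off the nodal solution: V_3 = 23.98 V
Part 2:
  I_R3 = (V_3 - V_4)/R3 = (23.98 - 23.14)/1800 = 0.0004661 A
  Magnitude: I_R3 = 0.0004661 A
Part 3:
  I_R8 = (V_1 - V_4)/R8 = (24 - 23.14)/24000 = 0.00003582 A
  P_R8 = I_R8² × R8 = (0.00003582)² × 24000 = 0.00003079 W

Final answers:
1. V_3 = 23.98 V
2. I_R3 = 0.0004661 A
3. P_R8 = 3.079e-05 W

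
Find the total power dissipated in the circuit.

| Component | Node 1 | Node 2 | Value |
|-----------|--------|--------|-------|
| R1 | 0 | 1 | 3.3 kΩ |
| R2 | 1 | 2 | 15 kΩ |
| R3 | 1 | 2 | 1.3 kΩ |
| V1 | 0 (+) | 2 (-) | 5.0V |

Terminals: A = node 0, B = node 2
Nodal analysis, taking node 2 as the 0 V reference.
Source V1 fixes V_0 = 5 V.
KCL at each unknown node (sum of currents leaving = 0; resistances in Ω):
  Node 1: (V_1 - 5)/3300 + (V_1 - 0)/15000 + (V_1 - 0)/1300 = 0
Collecting terms: 0.001139 × V_1 = 0.001515  =>  V_1 = 1.33 V
Power in each resistor, P = (ΔV)²/R:
  P_R1 = (5 - 1.33)²/3300 = 0.004081 W
  P_R2 = (1.33 - 0)²/15000 = 0.000118 W
  P_R3 = (1.33 - 0)²/1300 = 0.001361 W
P_total = P_R1 + P_R2 + P_R3 = 0.00556 W

Final answer: 0.00556 W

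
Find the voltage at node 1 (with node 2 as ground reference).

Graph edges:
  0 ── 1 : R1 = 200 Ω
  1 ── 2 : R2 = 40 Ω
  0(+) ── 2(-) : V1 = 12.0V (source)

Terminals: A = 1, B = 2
Nodal analysis, taking node 2 as the 0 V reference.
Source V1 fixes V_0 = 12 V.
KCL at each unknown node (sum of currents leaving = 0; resistances in Ω):
  Node 1: (V_1 - 12)/200 + (V_1 - 0)/40 = 0
Collecting terms: 0.03 × V_1 = 0.06  =>  V_1 = 2 V
The requested potential is V_1 = 2 V.

Final answer: V_1 = 2 V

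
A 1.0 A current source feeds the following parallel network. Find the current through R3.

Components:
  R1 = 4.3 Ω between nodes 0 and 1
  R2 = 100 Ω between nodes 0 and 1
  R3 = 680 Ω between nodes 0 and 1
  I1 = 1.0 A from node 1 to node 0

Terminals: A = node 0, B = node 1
All resistors sit directly between nodes 0 and 1, so they are in parallel and share one voltage V; the full source current 1 A splits among them.
1/R_par = 1/4.3 + 1/100 + 1/680 = 0.244 S  =>  R_par = 4.098 Ω
V = I × R_par = 1 × 4.098 = 4.098 V
I_R3 = V/R3 = 4.098/680 = 0.006026 A

Final answer: 0.006026 A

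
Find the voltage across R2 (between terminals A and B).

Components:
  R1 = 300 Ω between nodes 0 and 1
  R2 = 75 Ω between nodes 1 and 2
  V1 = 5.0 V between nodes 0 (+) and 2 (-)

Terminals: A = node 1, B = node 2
R1 and R2 are in series across V1 (node 0 → node 1 → node 2), and the output A–B is taken across R2, so this is a voltage divider.
Series current: I = V1/(R1 + R2) = 5/(300 + 75) = 5/375 = 0.01333 A
V_R2 = I × R2 = V1 × R2/(R1 + R2) = 5 × 75/375 = 1 V

Final answer: 1 V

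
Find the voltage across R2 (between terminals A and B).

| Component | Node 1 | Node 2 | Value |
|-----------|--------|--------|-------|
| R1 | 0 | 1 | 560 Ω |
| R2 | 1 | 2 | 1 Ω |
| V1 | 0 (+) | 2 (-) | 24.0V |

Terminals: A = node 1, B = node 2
R1 and R2 are in series across V1 (node 0 → node 1 → node 2), and the output A–B is taken across R2, so this is a voltage divider.
Series current: I = V1/(R1 + R2) = 24/(560 + 1) = 24/561 = 0.04278 A
V_R2 = I × R2 = V1 × R2/(R1 + R2) = 24 × 1/561 = 0.04278 V

Final answer: 0.04278 V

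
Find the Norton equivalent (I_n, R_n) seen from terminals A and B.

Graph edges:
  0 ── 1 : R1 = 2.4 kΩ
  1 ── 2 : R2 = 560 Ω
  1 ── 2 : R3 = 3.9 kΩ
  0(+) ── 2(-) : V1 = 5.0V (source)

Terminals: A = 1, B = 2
Find the Thévenin equivalent first; then I_n = V_th/R_th and R_n = R_th.
Step 1 — V_th is the open-circuit voltage V_A - V_B (nothing connected across the terminals).
Nodal analysis, taking node 2 as the 0 V reference.
Source V1 fixes V_0 = 5 V.
KCL at each unknown node (sum of currents leaving = 0; resistances in Ω):
  Node 1: (V_1 - 5)/2400 + (V_1 - 0)/560 + (V_1 - 0)/3900 = 0
Collecting terms: 0.002459 × V_1 = 0.002083  =>  V_1 = 0.8473 V
V_th = V_1 - V_2 = 0.8473 - 0 = 0.8473 V
Step 2 — R_th: zero the source — replace V1 by a short circuit (node 2 merges into node 0) — and find the resistance seen between A (node 1) and B (node 0).
Reduce the network between node 1 (A) and node 0 (B) by series/parallel combination:
  Rp1 = R1 ‖ R2 ‖ R3 (parallel, all between nodes 0 and 1) = 1/(1/2400 + 1/560 + 1/3900) = 406.7 Ω
R_th = 406.7 Ω
I_n = V_th/R_th = 0.8473/406.7 = 0.002083 A, and R_n = R_th = 406.7 Ω

Final answer: I_n = 0.002083 A, R_n = 406.7 Ω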